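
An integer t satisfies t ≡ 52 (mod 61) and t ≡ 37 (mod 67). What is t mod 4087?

61⁻¹ mod 67: 61*11 ≡ 1 (mod 67), so 61⁻¹ ≡ 11.
t = 52 + 61*((37 − 52)*11 mod 67) = 52 + 61*36 = 2248.

2248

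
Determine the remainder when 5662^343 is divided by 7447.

By square-and-multiply:
343 in binary is 101010111, i.e. 343 = 256 + 64 + 16 + 4 + 2 + 1.
5662^1 ≡ 5662 (mod 7447)
5662^2 ≡ 5662^2 = 32058244 ≡ 6356 (mod 7447)
5662^4 ≡ 6356^2 = 40398736 ≡ 6208 (mod 7447)
5662^8 ≡ 6208^2 = 38539264 ≡ 1039 (mod 7447)
5662^16 ≡ 1039^2 = 1079521 ≡ 7153 (mod 7447)
5662^32 ≡ 7153^2 = 51165409 ≡ 4519 (mod 7447)
5662^64 ≡ 4519^2 = 20421361 ≡ 1687 (mod 7447)
5662^128 ≡ 1687^2 = 2845969 ≡ 1215 (mod 7447)
5662^256 ≡ 1215^2 = 1476225 ≡ 1719 (mod 7447)
5662^343 = 5662^256 × 5662^64 × 5662^16 × 5662^4 × 5662^2 × 5662^1 ≡ 1719 × 1687 × 7153 × 6208 × 6356 × 5662 (mod 7447).
Accumulate the product:
1719 × 1687 = 2899953 ≡ 3070
3070 × 7153 = 21959710 ≡ 5954
5954 × 6208 = 36962432 ≡ 2971
2971 × 6356 = 18883676 ≡ 5531
5531 × 5662 = 31316522 ≡ 1887

1887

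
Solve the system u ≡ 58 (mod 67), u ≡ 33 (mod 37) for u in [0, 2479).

67⁻¹ mod 37: 67*21 ≡ 1 (mod 37), so 67⁻¹ ≡ 21.
u = 58 + 67*((33 − 58)*21 mod 37) = 58 + 67*30 = 2068.
Check: 2068 mod 67 = 58, 2068 mod 37 = 33. ✓

2068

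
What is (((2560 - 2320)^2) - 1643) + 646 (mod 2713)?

2343

2560 - 2320 = 240
(240)^2 ≡ 627 (mod 2713)
627 - 1643 = -1016 ≡ 1697 (mod 2713)
1697 + 646 = 2343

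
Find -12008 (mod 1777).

431

-12008 = -7*1777 + 431, so -12008 ≡ 431 (mod 1777).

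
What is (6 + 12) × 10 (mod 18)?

0

6 + 12 = 18 ≡ 0 (mod 18)
0 × 10 = 0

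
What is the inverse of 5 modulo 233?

Run the extended Euclidean algorithm:
233 = 46×5 + 3
5 = 1×3 + 2
3 = 1×2 + 1
2 = 2×1 + 0
gcd(5, 233) = 1, so the inverse exists.
Bézout: 1 = 2×233 − 93×5.
So 5⁻¹ ≡ −93 ≡ 140 (mod 233).

140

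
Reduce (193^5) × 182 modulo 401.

(193)^5 ≡ 317 (mod 401)
317 × 182 = 57694 ≡ 351 (mod 401)

351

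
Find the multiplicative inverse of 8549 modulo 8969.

8307

By the extended Euclidean algorithm:
8969 = 1·8549 + 420
8549 = 20·420 + 149
420 = 2·149 + 122
149 = 1·122 + 27
122 = 4·27 + 14
27 = 1·14 + 13
14 = 1·13 + 1
13 = 13·1 + 0
gcd(8549, 8969) = 1, so the inverse exists.
Back-substitute for 1:
1 = 1·14 − 1·13
  = −1·27 + 2·14
  = 2·122 − 9·27
  = −9·149 + 11·122
  = 11·420 − 31·149
  = −31·8549 + 631·420
  = 631·8969 − 662·8549
So 8549⁻¹ ≡ −662 ≡ 8307 (mod 8969).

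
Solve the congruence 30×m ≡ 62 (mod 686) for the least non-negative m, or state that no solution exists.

185

gcd(30, 686) = 2, and 2 | 62, so solutions exist.
Divide through by 2: 15×m ≡ 31 mod 343.
15⁻¹ ≡ 183 (mod 343).
m ≡ 183×31 ≡ 185 (mod 343).
The smallest non-negative solution is m = 185.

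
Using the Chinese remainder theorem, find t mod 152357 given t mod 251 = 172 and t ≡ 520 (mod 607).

251⁻¹ mod 607: 251*237 ≡ 1 (mod 607), so 251⁻¹ ≡ 237.
t = 172 + 251*((520 − 172)*237 mod 607) = 172 + 251*531 = 133453.

133453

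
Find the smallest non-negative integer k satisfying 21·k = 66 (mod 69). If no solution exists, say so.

gcd(21, 69) = 3, and 3 | 66, so solutions exist.
Divide through by 3: 7·k = 22 (mod 23).
7⁻¹ ≡ 10 (mod 23).
k ≡ 10·22 ≡ 13 (mod 23).
The smallest non-negative solution is k = 13.

13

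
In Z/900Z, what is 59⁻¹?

Apply the Euclidean algorithm and back-substitute:
900 = 15×59 + 15
59 = 3×15 + 14
15 = 1×14 + 1
14 = 14×1 + 0
gcd(59, 900) = 1, so the inverse exists.
Back-substitute for 1:
1 = 1×15 − 1×14
  = −1×59 + 4×15
  = 4×900 − 61×59
So 59⁻¹ ≡ −61 ≡ 839 (mod 900).

839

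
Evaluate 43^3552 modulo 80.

Using repeated squaring:
3552 in binary is 110111100000, i.e. 3552 = 2048 + 1024 + 256 + 128 + 64 + 32.
43^1 ≡ 43 (mod 80)
43^2 ≡ 43^2 = 1849 ≡ 9 (mod 80)
43^4 ≡ 9^2 = 81 ≡ 1 (mod 80)
43^8 ≡ 1^2 = 1 (mod 80)
43^16 ≡ 1^2 = 1 (mod 80)
43^32 ≡ 1^2 = 1 (mod 80)
43^64 ≡ 1^2 = 1 (mod 80)
43^128 ≡ 1^2 = 1 (mod 80)
43^256 ≡ 1^2 = 1 (mod 80)
43^512 ≡ 1^2 = 1 (mod 80)
43^1024 ≡ 1^2 = 1 (mod 80)
43^2048 ≡ 1^2 = 1 (mod 80)
43^3552 = 43^2048 · 43^1024 · 43^256 · 43^128 · 43^64 · 43^32 ≡ 1 · 1 · 1 · 1 · 1 · 1 (mod 80).
Accumulate the product:
1 · 1 = 1
1 · 1 = 1
1 · 1 = 1
1 · 1 = 1
1 · 1 = 1

1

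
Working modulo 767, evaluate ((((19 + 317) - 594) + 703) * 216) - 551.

461

19 + 317 = 336
336 - 594 = -258 ≡ 509 (mod 767)
509 + 703 = 1212 ≡ 445 (mod 767)
445 * 216 = 96120 ≡ 245 (mod 767)
245 - 551 = -306 ≡ 461 (mod 767)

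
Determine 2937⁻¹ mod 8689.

1923

By the extended Euclidean algorithm:
8689 = 2*2937 + 2815
2937 = 1*2815 + 122
2815 = 23*122 + 9
122 = 13*9 + 5
9 = 1*5 + 4
5 = 1*4 + 1
4 = 4*1 + 0
gcd(2937, 8689) = 1, so the inverse exists.
Bézout: 1 = −650*8689 + 1923*2937.
So 2937⁻¹ ≡ 1923 (mod 8689).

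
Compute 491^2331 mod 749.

2331 in binary is 100100011011, i.e. 2331 = 2048 + 256 + 16 + 8 + 2 + 1.
491^1 ≡ 491 (mod 749)
491^2 ≡ 491^2 = 241081 ≡ 652 (mod 749)
491^4 ≡ 652^2 = 425104 ≡ 421 (mod 749)
491^8 ≡ 421^2 = 177241 ≡ 477 (mod 749)
491^16 ≡ 477^2 = 227529 ≡ 582 (mod 749)
491^32 ≡ 582^2 = 338724 ≡ 176 (mod 749)
491^64 ≡ 176^2 = 30976 ≡ 267 (mod 749)
491^128 ≡ 267^2 = 71289 ≡ 134 (mod 749)
491^256 ≡ 134^2 = 17956 ≡ 729 (mod 749)
491^512 ≡ 729^2 = 531441 ≡ 400 (mod 749)
491^1024 ≡ 400^2 = 160000 ≡ 463 (mod 749)
491^2048 ≡ 463^2 = 214369 ≡ 155 (mod 749)
491^2331 = 491^2048 * 491^256 * 491^16 * 491^8 * 491^2 * 491^1 ≡ 155 * 729 * 582 * 477 * 652 * 491 (mod 749).
Accumulate the product:
155 * 729 = 112995 ≡ 645
645 * 582 = 375390 ≡ 141
141 * 477 = 67257 ≡ 596
596 * 652 = 388592 ≡ 610
610 * 491 = 299510 ≡ 659

659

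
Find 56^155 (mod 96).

32

Compute successive squares:
155 in binary is 10011011, i.e. 155 = 128 + 16 + 8 + 2 + 1.
56^1 ≡ 56 (mod 96)
56^2 ≡ 56^2 = 3136 ≡ 64 (mod 96)
56^4 ≡ 64^2 = 4096 ≡ 64 (mod 96)
56^8 ≡ 64^2 = 4096 ≡ 64 (mod 96)
56^16 ≡ 64^2 = 4096 ≡ 64 (mod 96)
56^32 ≡ 64^2 = 4096 ≡ 64 (mod 96)
56^64 ≡ 64^2 = 4096 ≡ 64 (mod 96)
56^128 ≡ 64^2 = 4096 ≡ 64 (mod 96)
56^155 = 56^128 × 56^16 × 56^8 × 56^2 × 56^1 ≡ 64 × 64 × 64 × 64 × 56 (mod 96).
Accumulate the product:
64 × 64 = 4096 ≡ 64
64 × 64 = 4096 ≡ 64
64 × 64 = 4096 ≡ 64
64 × 56 = 3584 ≡ 32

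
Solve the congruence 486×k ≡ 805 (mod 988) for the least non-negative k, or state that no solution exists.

no solution

gcd(486, 988) = 2, and 2 does not divide 805.
So the congruence has no solution.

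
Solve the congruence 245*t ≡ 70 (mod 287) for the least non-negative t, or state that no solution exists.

gcd(245, 287) = 7, and 7 | 70, so solutions exist.
Divide through by 7: 35*t = 10 (mod 41).
35⁻¹ ≡ 34 (mod 41).
t ≡ 34*10 ≡ 12 (mod 41).
The smallest non-negative solution is t = 12.

12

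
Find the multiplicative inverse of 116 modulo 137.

Run the extended Euclidean algorithm:
137 = 1*116 + 21
116 = 5*21 + 11
21 = 1*11 + 10
11 = 1*10 + 1
10 = 10*1 + 0
gcd(116, 137) = 1, so the inverse exists.
Back-substitute for 1:
1 = 1*11 − 1*10
  = −1*21 + 2*11
  = 2*116 − 11*21
  = −11*137 + 13*116
So 116⁻¹ ≡ 13 (mod 137).

13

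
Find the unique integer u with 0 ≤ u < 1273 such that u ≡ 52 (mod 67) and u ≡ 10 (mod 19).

789

67⁻¹ mod 19: 67*2 ≡ 1 (mod 19), so 67⁻¹ ≡ 2.
u = 52 + 67*((10 − 52)*2 mod 19) = 52 + 67*11 = 789.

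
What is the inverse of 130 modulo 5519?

Run the extended Euclidean algorithm:
5519 = 42*130 + 59
130 = 2*59 + 12
59 = 4*12 + 11
12 = 1*11 + 1
11 = 11*1 + 0
gcd(130, 5519) = 1, so the inverse exists.
Back-substitute for 1:
1 = 1*12 − 1*11
  = −1*59 + 5*12
  = 5*130 − 11*59
  = −11*5519 + 467*130
So 130⁻¹ ≡ 467 (mod 5519).

467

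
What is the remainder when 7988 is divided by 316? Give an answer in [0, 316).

7988 = 25×316 + 88, so 7988 ≡ 88 (mod 316).

88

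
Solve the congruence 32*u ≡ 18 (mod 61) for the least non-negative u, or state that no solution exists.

gcd(32, 61) = 1, so a unique solution mod 61 exists.
32⁻¹ ≡ 21 (mod 61).
u ≡ 21*18 ≡ 12 (mod 61).

12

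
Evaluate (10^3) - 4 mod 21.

(10)^3 ≡ 13 (mod 21)
13 - 4 = 9

9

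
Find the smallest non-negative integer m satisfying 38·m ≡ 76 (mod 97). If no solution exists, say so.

2

gcd(38, 97) = 1, so a unique solution mod 97 exists.
38⁻¹ ≡ 23 (mod 97).
m ≡ 23·76 ≡ 2 (mod 97).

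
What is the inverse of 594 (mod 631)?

324

Apply the Euclidean algorithm and back-substitute:
631 = 1*594 + 37
594 = 16*37 + 2
37 = 18*2 + 1
2 = 2*1 + 0
gcd(594, 631) = 1, so the inverse exists.
Bézout: 1 = 289*631 − 307*594.
So 594⁻¹ ≡ −307 ≡ 324 (mod 631).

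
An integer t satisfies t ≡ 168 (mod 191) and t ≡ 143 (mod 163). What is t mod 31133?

25571

191⁻¹ mod 163: 191*99 ≡ 1 (mod 163), so 191⁻¹ ≡ 99.
t = 168 + 191*((143 − 168)*99 mod 163) = 168 + 191*133 = 25571.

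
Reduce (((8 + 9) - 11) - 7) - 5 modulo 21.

8 + 9 = 17
17 - 11 = 6
6 - 7 = -1 ≡ 20 (mod 21)
20 - 5 = 15

15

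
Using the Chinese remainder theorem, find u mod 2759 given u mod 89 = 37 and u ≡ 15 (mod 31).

89⁻¹ mod 31: 89×23 ≡ 1 (mod 31), so 89⁻¹ ≡ 23.
u = 37 + 89×((15 − 37)×23 mod 31) = 37 + 89×21 = 1906.

1906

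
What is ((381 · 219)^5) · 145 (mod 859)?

381 · 219 = 83439 ≡ 116 (mod 859)
(116)^5 ≡ 704 (mod 859)
704 · 145 = 102080 ≡ 718 (mod 859)

718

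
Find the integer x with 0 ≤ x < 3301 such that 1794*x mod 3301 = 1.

3255

3301 = 1*1794 + 1507
1794 = 1*1507 + 287
1507 = 5*287 + 72
287 = 3*72 + 71
72 = 1*71 + 1
71 = 71*1 + 0
gcd(1794, 3301) = 1, so the inverse exists.
Bézout: 1 = 25*3301 − 46*1794.
So 1794⁻¹ ≡ −46 ≡ 3255 (mod 3301).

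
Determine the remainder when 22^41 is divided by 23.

22

Using repeated squaring:
41 in binary is 101001, i.e. 41 = 32 + 8 + 1.
22^1 ≡ 22 (mod 23)
22^2 ≡ 22^2 = 484 ≡ 1 (mod 23)
22^4 ≡ 1^2 = 1 (mod 23)
22^8 ≡ 1^2 = 1 (mod 23)
22^16 ≡ 1^2 = 1 (mod 23)
22^32 ≡ 1^2 = 1 (mod 23)
22^41 = 22^32 · 22^8 · 22^1 ≡ 1 · 1 · 22 (mod 23).
Accumulate the product:
1 · 1 = 1
1 · 22 = 22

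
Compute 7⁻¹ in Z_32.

Run the extended Euclidean algorithm:
32 = 4·7 + 4
7 = 1·4 + 3
4 = 1·3 + 1
3 = 3·1 + 0
gcd(7, 32) = 1, so the inverse exists.
Back-substitute for 1:
1 = 1·4 − 1·3
  = −1·7 + 2·4
  = 2·32 − 9·7
So 7⁻¹ ≡ −9 ≡ 23 (mod 32).

23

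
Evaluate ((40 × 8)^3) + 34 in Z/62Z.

40 × 8 = 320 ≡ 10 (mod 62)
(10)^3 ≡ 8 (mod 62)
8 + 34 = 42

42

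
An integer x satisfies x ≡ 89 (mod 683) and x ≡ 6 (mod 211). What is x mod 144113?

7602

683⁻¹ mod 211: 683×38 ≡ 1 (mod 211), so 683⁻¹ ≡ 38.
x = 89 + 683×((6 − 89)×38 mod 211) = 89 + 683×11 = 7602.
Check: 7602 mod 683 = 89, 7602 mod 211 = 6. ✓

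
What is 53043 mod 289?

156

53043 = 183·289 + 156, so 53043 ≡ 156 (mod 289).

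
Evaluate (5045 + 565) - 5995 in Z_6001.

5616

5045 + 565 = 5610
5610 - 5995 = -385 ≡ 5616 (mod 6001)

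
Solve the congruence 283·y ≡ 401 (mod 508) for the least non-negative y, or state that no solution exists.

gcd(283, 508) = 1, so a unique solution mod 508 exists.
283⁻¹ ≡ 219 (mod 508).
y ≡ 219·401 ≡ 443 (mod 508).

443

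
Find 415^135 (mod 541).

By square-and-multiply:
415^1 ≡ 415 (mod 541)
415^2 ≡ 415^2 = 172225 ≡ 187 (mod 541)
415^4 ≡ 187^2 = 34969 ≡ 345 (mod 541)
415^8 ≡ 345^2 = 119025 ≡ 5 (mod 541)
415^16 ≡ 5^2 = 25 (mod 541)
415^32 ≡ 25^2 = 625 ≡ 84 (mod 541)
415^64 ≡ 84^2 = 7056 ≡ 23 (mod 541)
415^128 ≡ 23^2 = 529 (mod 541)
415^135 = 415^128 · 415^4 · 415^2 · 415^1 ≡ 529 · 345 · 187 · 415 (mod 541).
Accumulate the product:
529 · 345 = 182505 ≡ 188
188 · 187 = 35156 ≡ 532
532 · 415 = 220780 ≡ 52

52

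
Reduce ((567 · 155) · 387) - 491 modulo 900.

4

567 · 155 = 87885 ≡ 585 (mod 900)
585 · 387 = 226395 ≡ 495 (mod 900)
495 - 491 = 4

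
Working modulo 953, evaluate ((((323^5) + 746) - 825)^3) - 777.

482

(323)^5 ≡ 660 (mod 953)
660 + 746 = 1406 ≡ 453 (mod 953)
453 - 825 = -372 ≡ 581 (mod 953)
(581)^3 ≡ 306 (mod 953)
306 - 777 = -471 ≡ 482 (mod 953)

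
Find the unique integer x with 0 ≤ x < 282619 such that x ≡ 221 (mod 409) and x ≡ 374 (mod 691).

409⁻¹ mod 691: 409*370 ≡ 1 (mod 691), so 409⁻¹ ≡ 370.
x = 221 + 409*((374 − 221)*370 mod 691) = 221 + 409*639 = 261572.

261572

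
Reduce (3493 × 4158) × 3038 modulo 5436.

3493 × 4158 = 14523894 ≡ 4338 (mod 5436)
4338 × 3038 = 13178844 ≡ 1980 (mod 5436)

1980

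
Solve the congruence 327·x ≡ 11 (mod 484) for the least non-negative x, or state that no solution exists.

77

gcd(327, 484) = 1, so a unique solution mod 484 exists.
327⁻¹ ≡ 447 (mod 484).
x ≡ 447·11 ≡ 77 (mod 484).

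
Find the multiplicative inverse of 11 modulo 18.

Run the extended Euclidean algorithm:
18 = 1·11 + 7
11 = 1·7 + 4
7 = 1·4 + 3
4 = 1·3 + 1
3 = 3·1 + 0
gcd(11, 18) = 1, so the inverse exists.
Back-substitute for 1:
1 = 1·4 − 1·3
  = −1·7 + 2·4
  = 2·11 − 3·7
  = −3·18 + 5·11
So 11⁻¹ ≡ 5 (mod 18).

5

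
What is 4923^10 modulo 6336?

441

Compute successive squares:
10 in binary is 1010, i.e. 10 = 8 + 2.
4923^1 ≡ 4923 (mod 6336)
4923^2 ≡ 4923^2 = 24235929 ≡ 729 (mod 6336)
4923^4 ≡ 729^2 = 531441 ≡ 5553 (mod 6336)
4923^8 ≡ 5553^2 = 30835809 ≡ 4833 (mod 6336)
4923^10 = 4923^8 * 4923^2 ≡ 4833 * 729 (mod 6336).
4833 * 729 = 3523257 ≡ 441 (mod 6336).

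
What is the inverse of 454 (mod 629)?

248

Run the extended Euclidean algorithm:
629 = 1*454 + 175
454 = 2*175 + 104
175 = 1*104 + 71
104 = 1*71 + 33
71 = 2*33 + 5
33 = 6*5 + 3
5 = 1*3 + 2
3 = 1*2 + 1
2 = 2*1 + 0
gcd(454, 629) = 1, so the inverse exists.
Back-substitute for 1:
1 = 1*3 − 1*2
  = −1*5 + 2*3
  = 2*33 − 13*5
  = −13*71 + 28*33
  = 28*104 − 41*71
  = −41*175 + 69*104
  = 69*454 − 179*175
  = −179*629 + 248*454
So 454⁻¹ ≡ 248 (mod 629).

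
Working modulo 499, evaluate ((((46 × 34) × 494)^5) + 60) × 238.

359

46 × 34 = 1564 ≡ 67 (mod 499)
67 × 494 = 33098 ≡ 164 (mod 499)
(164)^5 ≡ 321 (mod 499)
321 + 60 = 381
381 × 238 = 90678 ≡ 359 (mod 499)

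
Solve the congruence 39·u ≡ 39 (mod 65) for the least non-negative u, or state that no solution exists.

1

gcd(39, 65) = 13, and 13 | 39, so solutions exist.
Divide through by 13: 3·u ≡ 3 (mod 5).
3⁻¹ ≡ 2 (mod 5).
u ≡ 2·3 ≡ 1 (mod 5).
The smallest non-negative solution is u = 1.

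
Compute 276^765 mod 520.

276^1 ≡ 276 (mod 520)
276^2 ≡ 276^2 = 76176 ≡ 256 (mod 520)
276^4 ≡ 256^2 = 65536 ≡ 16 (mod 520)
276^8 ≡ 16^2 = 256 (mod 520)
276^16 ≡ 256^2 = 65536 ≡ 16 (mod 520)
276^32 ≡ 16^2 = 256 (mod 520)
276^64 ≡ 256^2 = 65536 ≡ 16 (mod 520)
276^128 ≡ 16^2 = 256 (mod 520)
276^256 ≡ 256^2 = 65536 ≡ 16 (mod 520)
276^512 ≡ 16^2 = 256 (mod 520)
276^765 = 276^512 · 276^128 · 276^64 · 276^32 · 276^16 · 276^8 · 276^4 · 276^1 ≡ 256 · 256 · 16 · 256 · 16 · 256 · 16 · 276 (mod 520).
Accumulate the product:
256 · 256 = 65536 ≡ 16
16 · 16 = 256
256 · 256 = 65536 ≡ 16
16 · 16 = 256
256 · 256 = 65536 ≡ 16
16 · 16 = 256
256 · 276 = 70656 ≡ 456

456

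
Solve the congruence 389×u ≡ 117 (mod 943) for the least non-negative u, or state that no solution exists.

873

gcd(389, 943) = 1, so a unique solution mod 943 exists.
389⁻¹ ≡ 80 (mod 943).
u ≡ 80×117 ≡ 873 (mod 943).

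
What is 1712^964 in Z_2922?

238

Compute successive squares:
964 in binary is 1111000100, i.e. 964 = 512 + 256 + 128 + 64 + 4.
1712^1 ≡ 1712 (mod 2922)
1712^2 ≡ 1712^2 = 2930944 ≡ 178 (mod 2922)
1712^4 ≡ 178^2 = 31684 ≡ 2464 (mod 2922)
1712^8 ≡ 2464^2 = 6071296 ≡ 2302 (mod 2922)
1712^16 ≡ 2302^2 = 5299204 ≡ 1618 (mod 2922)
1712^32 ≡ 1618^2 = 2617924 ≡ 2734 (mod 2922)
1712^64 ≡ 2734^2 = 7474756 ≡ 280 (mod 2922)
1712^128 ≡ 280^2 = 78400 ≡ 2428 (mod 2922)
1712^256 ≡ 2428^2 = 5895184 ≡ 1510 (mod 2922)
1712^512 ≡ 1510^2 = 2280100 ≡ 940 (mod 2922)
1712^964 = 1712^512 × 1712^256 × 1712^128 × 1712^64 × 1712^4 ≡ 940 × 1510 × 2428 × 280 × 2464 (mod 2922).
Accumulate the product:
940 × 1510 = 1419400 ≡ 2230
2230 × 2428 = 5414440 ≡ 2896
2896 × 280 = 810880 ≡ 1486
1486 × 2464 = 3661504 ≡ 238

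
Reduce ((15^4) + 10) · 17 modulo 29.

(15)^4 ≡ 20 (mod 29)
20 + 10 = 30 ≡ 1 (mod 29)
1 · 17 = 17

17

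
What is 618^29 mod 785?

283

29 in binary is 11101, i.e. 29 = 16 + 8 + 4 + 1.
618^1 ≡ 618 (mod 785)
618^2 ≡ 618^2 = 381924 ≡ 414 (mod 785)
618^4 ≡ 414^2 = 171396 ≡ 266 (mod 785)
618^8 ≡ 266^2 = 70756 ≡ 106 (mod 785)
618^16 ≡ 106^2 = 11236 ≡ 246 (mod 785)
618^29 = 618^16 × 618^8 × 618^4 × 618^1 ≡ 246 × 106 × 266 × 618 (mod 785).
Accumulate the product:
246 × 106 = 26076 ≡ 171
171 × 266 = 45486 ≡ 741
741 × 618 = 457938 ≡ 283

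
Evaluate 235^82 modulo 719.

678

Compute successive squares:
82 in binary is 1010010, i.e. 82 = 64 + 16 + 2.
235^1 ≡ 235 (mod 719)
235^2 ≡ 235^2 = 55225 ≡ 581 (mod 719)
235^4 ≡ 581^2 = 337561 ≡ 350 (mod 719)
235^8 ≡ 350^2 = 122500 ≡ 270 (mod 719)
235^16 ≡ 270^2 = 72900 ≡ 281 (mod 719)
235^32 ≡ 281^2 = 78961 ≡ 590 (mod 719)
235^64 ≡ 590^2 = 348100 ≡ 104 (mod 719)
235^82 = 235^64 · 235^16 · 235^2 ≡ 104 · 281 · 581 (mod 719).
Accumulate the product:
104 · 281 = 29224 ≡ 464
464 · 581 = 269584 ≡ 678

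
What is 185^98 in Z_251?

75

185^1 ≡ 185 (mod 251)
185^2 ≡ 185^2 = 34225 ≡ 89 (mod 251)
185^4 ≡ 89^2 = 7921 ≡ 140 (mod 251)
185^8 ≡ 140^2 = 19600 ≡ 22 (mod 251)
185^16 ≡ 22^2 = 484 ≡ 233 (mod 251)
185^32 ≡ 233^2 = 54289 ≡ 73 (mod 251)
185^64 ≡ 73^2 = 5329 ≡ 58 (mod 251)
185^98 = 185^64 × 185^32 × 185^2 ≡ 58 × 73 × 89 (mod 251).
Accumulate the product:
58 × 73 = 4234 ≡ 218
218 × 89 = 19402 ≡ 75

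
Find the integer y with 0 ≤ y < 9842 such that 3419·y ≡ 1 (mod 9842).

7257

By the extended Euclidean algorithm:
9842 = 2·3419 + 3004
3419 = 1·3004 + 415
3004 = 7·415 + 99
415 = 4·99 + 19
99 = 5·19 + 4
19 = 4·4 + 3
4 = 1·3 + 1
3 = 3·1 + 0
gcd(3419, 9842) = 1, so the inverse exists.
Back-substitute for 1:
1 = 1·4 − 1·3
  = −1·19 + 5·4
  = 5·99 − 26·19
  = −26·415 + 109·99
  = 109·3004 − 789·415
  = −789·3419 + 898·3004
  = 898·9842 − 2585·3419
So 3419⁻¹ ≡ −2585 ≡ 7257 (mod 9842).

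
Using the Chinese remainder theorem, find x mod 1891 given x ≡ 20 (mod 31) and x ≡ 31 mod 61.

31⁻¹ mod 61: 31·2 ≡ 1 (mod 61), so 31⁻¹ ≡ 2.
x = 20 + 31·((31 − 20)·2 mod 61) = 20 + 31·22 = 702.

702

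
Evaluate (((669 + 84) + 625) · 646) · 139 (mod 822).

669 + 84 = 753
753 + 625 = 1378 ≡ 556 (mod 822)
556 · 646 = 359176 ≡ 784 (mod 822)
784 · 139 = 108976 ≡ 472 (mod 822)

472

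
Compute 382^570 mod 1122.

166

By square-and-multiply:
570 in binary is 1000111010, i.e. 570 = 512 + 32 + 16 + 8 + 2.
382^1 ≡ 382 (mod 1122)
382^2 ≡ 382^2 = 145924 ≡ 64 (mod 1122)
382^4 ≡ 64^2 = 4096 ≡ 730 (mod 1122)
382^8 ≡ 730^2 = 532900 ≡ 1072 (mod 1122)
382^16 ≡ 1072^2 = 1149184 ≡ 256 (mod 1122)
382^32 ≡ 256^2 = 65536 ≡ 460 (mod 1122)
382^64 ≡ 460^2 = 211600 ≡ 664 (mod 1122)
382^128 ≡ 664^2 = 440896 ≡ 1072 (mod 1122)
382^256 ≡ 1072^2 = 1149184 ≡ 256 (mod 1122)
382^512 ≡ 256^2 = 65536 ≡ 460 (mod 1122)
382^570 = 382^512 × 382^32 × 382^16 × 382^8 × 382^2 ≡ 460 × 460 × 256 × 1072 × 64 (mod 1122).
Accumulate the product:
460 × 460 = 211600 ≡ 664
664 × 256 = 169984 ≡ 562
562 × 1072 = 602464 ≡ 1072
1072 × 64 = 68608 ≡ 166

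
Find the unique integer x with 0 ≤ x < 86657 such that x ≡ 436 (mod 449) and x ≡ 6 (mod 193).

15253

449⁻¹ mod 193: 449*144 ≡ 1 (mod 193), so 449⁻¹ ≡ 144.
x = 436 + 449*((6 − 436)*144 mod 193) = 436 + 449*33 = 15253.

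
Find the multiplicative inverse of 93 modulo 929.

10

By the extended Euclidean algorithm:
929 = 9×93 + 92
93 = 1×92 + 1
92 = 92×1 + 0
gcd(93, 929) = 1, so the inverse exists.
Bézout: 1 = −1×929 + 10×93.
So 93⁻¹ ≡ 10 (mod 929).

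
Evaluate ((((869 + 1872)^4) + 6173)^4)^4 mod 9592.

1280

869 + 1872 = 2741
(2741)^4 ≡ 2425 (mod 9592)
2425 + 6173 = 8598
(8598)^4 ≡ 3600 (mod 9592)
(3600)^4 ≡ 1280 (mod 9592)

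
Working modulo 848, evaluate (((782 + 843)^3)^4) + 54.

782 + 843 = 1625 ≡ 777 (mod 848)
(777)^3 ≡ 793 (mod 848)
(793)^4 ≡ 705 (mod 848)
705 + 54 = 759

759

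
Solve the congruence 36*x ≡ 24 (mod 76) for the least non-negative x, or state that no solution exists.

7

gcd(36, 76) = 4, and 4 | 24, so solutions exist.
Divide through by 4: 9*x = 6 (mod 19).
9⁻¹ ≡ 17 (mod 19).
x ≡ 17*6 ≡ 7 (mod 19).
The smallest non-negative solution is x = 7.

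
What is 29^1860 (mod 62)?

Using repeated squaring:
29^1 ≡ 29 (mod 62)
29^2 ≡ 29^2 = 841 ≡ 35 (mod 62)
29^4 ≡ 35^2 = 1225 ≡ 47 (mod 62)
29^8 ≡ 47^2 = 2209 ≡ 39 (mod 62)
29^16 ≡ 39^2 = 1521 ≡ 33 (mod 62)
29^32 ≡ 33^2 = 1089 ≡ 35 (mod 62)
29^64 ≡ 35^2 = 1225 ≡ 47 (mod 62)
29^128 ≡ 47^2 = 2209 ≡ 39 (mod 62)
29^256 ≡ 39^2 = 1521 ≡ 33 (mod 62)
29^512 ≡ 33^2 = 1089 ≡ 35 (mod 62)
29^1024 ≡ 35^2 = 1225 ≡ 47 (mod 62)
29^1860 = 29^1024 · 29^512 · 29^256 · 29^64 · 29^4 ≡ 47 · 35 · 33 · 47 · 47 (mod 62).
Accumulate the product:
47 · 35 = 1645 ≡ 33
33 · 33 = 1089 ≡ 35
35 · 47 = 1645 ≡ 33
33 · 47 = 1551 ≡ 1

1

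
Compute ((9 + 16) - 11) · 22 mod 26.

9 + 16 = 25
25 - 11 = 14
14 · 22 = 308 ≡ 22 (mod 26)

22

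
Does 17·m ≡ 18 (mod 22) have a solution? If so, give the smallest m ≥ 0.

gcd(17, 22) = 1, so a unique solution mod 22 exists.
17⁻¹ ≡ 13 (mod 22).
m ≡ 13·18 ≡ 14 (mod 22).

14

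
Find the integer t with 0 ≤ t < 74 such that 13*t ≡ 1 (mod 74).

Apply the Euclidean algorithm and back-substitute:
74 = 5*13 + 9
13 = 1*9 + 4
9 = 2*4 + 1
4 = 4*1 + 0
gcd(13, 74) = 1, so the inverse exists.
Back-substitute for 1:
1 = 1*9 − 2*4
  = −2*13 + 3*9
  = 3*74 − 17*13
So 13⁻¹ ≡ −17 ≡ 57 (mod 74).

57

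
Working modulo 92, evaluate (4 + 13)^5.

4 + 13 = 17
(17)^5 ≡ 21 (mod 92)

21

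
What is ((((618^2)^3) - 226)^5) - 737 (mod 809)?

(618)^2 ≡ 76 (mod 809)
(76)^3 ≡ 498 (mod 809)
498 - 226 = 272
(272)^5 ≡ 472 (mod 809)
472 - 737 = -265 ≡ 544 (mod 809)

544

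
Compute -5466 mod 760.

614

-5466 = -8*760 + 614, so -5466 ≡ 614 (mod 760).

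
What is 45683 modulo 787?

45683 = 58×787 + 37, so 45683 ≡ 37 (mod 787).

37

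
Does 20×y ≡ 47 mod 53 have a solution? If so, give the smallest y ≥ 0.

5

gcd(20, 53) = 1, so a unique solution mod 53 exists.
20⁻¹ ≡ 8 (mod 53).
y ≡ 8×47 ≡ 5 (mod 53).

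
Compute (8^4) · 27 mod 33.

9

(8)^4 ≡ 4 (mod 33)
4 · 27 = 108 ≡ 9 (mod 33)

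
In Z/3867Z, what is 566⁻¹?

977

Run the extended Euclidean algorithm:
3867 = 6·566 + 471
566 = 1·471 + 95
471 = 4·95 + 91
95 = 1·91 + 4
91 = 22·4 + 3
4 = 1·3 + 1
3 = 3·1 + 0
gcd(566, 3867) = 1, so the inverse exists.
Back-substitute for 1:
1 = 1·4 − 1·3
  = −1·91 + 23·4
  = 23·95 − 24·91
  = −24·471 + 119·95
  = 119·566 − 143·471
  = −143·3867 + 977·566
So 566⁻¹ ≡ 977 (mod 3867).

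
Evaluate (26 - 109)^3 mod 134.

125

26 - 109 = -83 ≡ 51 (mod 134)
(51)^3 ≡ 125 (mod 134)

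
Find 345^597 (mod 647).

597 in binary is 1001010101, i.e. 597 = 512 + 64 + 16 + 4 + 1.
345^1 ≡ 345 (mod 647)
345^2 ≡ 345^2 = 119025 ≡ 624 (mod 647)
345^4 ≡ 624^2 = 389376 ≡ 529 (mod 647)
345^8 ≡ 529^2 = 279841 ≡ 337 (mod 647)
345^16 ≡ 337^2 = 113569 ≡ 344 (mod 647)
345^32 ≡ 344^2 = 118336 ≡ 582 (mod 647)
345^64 ≡ 582^2 = 338724 ≡ 343 (mod 647)
345^128 ≡ 343^2 = 117649 ≡ 542 (mod 647)
345^256 ≡ 542^2 = 293764 ≡ 26 (mod 647)
345^512 ≡ 26^2 = 676 ≡ 29 (mod 647)
345^597 = 345^512 × 345^64 × 345^16 × 345^4 × 345^1 ≡ 29 × 343 × 344 × 529 × 345 (mod 647).
Accumulate the product:
29 × 343 = 9947 ≡ 242
242 × 344 = 83248 ≡ 432
432 × 529 = 228528 ≡ 137
137 × 345 = 47265 ≡ 34

34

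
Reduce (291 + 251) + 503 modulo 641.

404

291 + 251 = 542
542 + 503 = 1045 ≡ 404 (mod 641)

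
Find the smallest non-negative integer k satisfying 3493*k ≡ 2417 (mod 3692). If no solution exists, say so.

1973

gcd(3493, 3692) = 1, so a unique solution mod 3692 exists.
3493⁻¹ ≡ 705 (mod 3692).
k ≡ 705*2417 ≡ 1973 (mod 3692).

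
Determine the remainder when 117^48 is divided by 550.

141

Compute successive squares:
48 in binary is 110000, i.e. 48 = 32 + 16.
117^1 ≡ 117 (mod 550)
117^2 ≡ 117^2 = 13689 ≡ 489 (mod 550)
117^4 ≡ 489^2 = 239121 ≡ 421 (mod 550)
117^8 ≡ 421^2 = 177241 ≡ 141 (mod 550)
117^16 ≡ 141^2 = 19881 ≡ 81 (mod 550)
117^32 ≡ 81^2 = 6561 ≡ 511 (mod 550)
117^48 = 117^32 · 117^16 ≡ 511 · 81 (mod 550).
511 · 81 = 41391 ≡ 141 (mod 550).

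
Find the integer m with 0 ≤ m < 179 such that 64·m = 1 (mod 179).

14

Apply the Euclidean algorithm and back-substitute:
179 = 2·64 + 51
64 = 1·51 + 13
51 = 3·13 + 12
13 = 1·12 + 1
12 = 12·1 + 0
gcd(64, 179) = 1, so the inverse exists.
Back-substitute for 1:
1 = 1·13 − 1·12
  = −1·51 + 4·13
  = 4·64 − 5·51
  = −5·179 + 14·64
So 64⁻¹ ≡ 14 (mod 179).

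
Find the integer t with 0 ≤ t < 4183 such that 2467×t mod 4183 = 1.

By the extended Euclidean algorithm:
4183 = 1*2467 + 1716
2467 = 1*1716 + 751
1716 = 2*751 + 214
751 = 3*214 + 109
214 = 1*109 + 105
109 = 1*105 + 4
105 = 26*4 + 1
4 = 4*1 + 0
gcd(2467, 4183) = 1, so the inverse exists.
Back-substitute for 1:
1 = 1*105 − 26*4
  = −26*109 + 27*105
  = 27*214 − 53*109
  = −53*751 + 186*214
  = 186*1716 − 425*751
  = −425*2467 + 611*1716
  = 611*4183 − 1036*2467
So 2467⁻¹ ≡ −1036 ≡ 3147 (mod 4183).

3147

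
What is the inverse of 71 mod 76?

76 = 1*71 + 5
71 = 14*5 + 1
5 = 5*1 + 0
gcd(71, 76) = 1, so the inverse exists.
Bézout: 1 = −14*76 + 15*71.
So 71⁻¹ ≡ 15 (mod 76).

15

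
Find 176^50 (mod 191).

36

50 in binary is 110010, i.e. 50 = 32 + 16 + 2.
176^1 ≡ 176 (mod 191)
176^2 ≡ 176^2 = 30976 ≡ 34 (mod 191)
176^4 ≡ 34^2 = 1156 ≡ 10 (mod 191)
176^8 ≡ 10^2 = 100 (mod 191)
176^16 ≡ 100^2 = 10000 ≡ 68 (mod 191)
176^32 ≡ 68^2 = 4624 ≡ 40 (mod 191)
176^50 = 176^32 * 176^16 * 176^2 ≡ 40 * 68 * 34 (mod 191).
Accumulate the product:
40 * 68 = 2720 ≡ 46
46 * 34 = 1564 ≡ 36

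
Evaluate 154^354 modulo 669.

Using repeated squaring:
154^1 ≡ 154 (mod 669)
154^2 ≡ 154^2 = 23716 ≡ 301 (mod 669)
154^4 ≡ 301^2 = 90601 ≡ 286 (mod 669)
154^8 ≡ 286^2 = 81796 ≡ 178 (mod 669)
154^16 ≡ 178^2 = 31684 ≡ 241 (mod 669)
154^32 ≡ 241^2 = 58081 ≡ 547 (mod 669)
154^64 ≡ 547^2 = 299209 ≡ 166 (mod 669)
154^128 ≡ 166^2 = 27556 ≡ 127 (mod 669)
154^256 ≡ 127^2 = 16129 ≡ 73 (mod 669)
154^354 = 154^256 · 154^64 · 154^32 · 154^2 ≡ 73 · 166 · 547 · 301 (mod 669).
Accumulate the product:
73 · 166 = 12118 ≡ 76
76 · 547 = 41572 ≡ 94
94 · 301 = 28294 ≡ 196

196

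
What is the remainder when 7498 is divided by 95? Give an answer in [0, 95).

7498 = 78*95 + 88, so 7498 ≡ 88 (mod 95).

88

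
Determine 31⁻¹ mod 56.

47

56 = 1·31 + 25
31 = 1·25 + 6
25 = 4·6 + 1
6 = 6·1 + 0
gcd(31, 56) = 1, so the inverse exists.
Bézout: 1 = 5·56 − 9·31.
So 31⁻¹ ≡ −9 ≡ 47 (mod 56).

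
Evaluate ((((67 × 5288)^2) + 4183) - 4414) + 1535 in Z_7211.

67 × 5288 = 354296 ≡ 957 (mod 7211)
(957)^2 ≡ 52 (mod 7211)
52 + 4183 = 4235
4235 - 4414 = -179 ≡ 7032 (mod 7211)
7032 + 1535 = 8567 ≡ 1356 (mod 7211)

1356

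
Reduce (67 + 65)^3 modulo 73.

67 + 65 = 132 ≡ 59 (mod 73)
(59)^3 ≡ 30 (mod 73)

30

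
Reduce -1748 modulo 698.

346

-1748 = -3·698 + 346, so -1748 ≡ 346 (mod 698).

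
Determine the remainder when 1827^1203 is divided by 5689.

1586

1203 in binary is 10010110011, i.e. 1203 = 1024 + 128 + 32 + 16 + 2 + 1.
1827^1 ≡ 1827 (mod 5689)
1827^2 ≡ 1827^2 = 3337929 ≡ 4175 (mod 5689)
1827^4 ≡ 4175^2 = 17430625 ≡ 5218 (mod 5689)
1827^8 ≡ 5218^2 = 27227524 ≡ 5659 (mod 5689)
1827^16 ≡ 5659^2 = 32024281 ≡ 900 (mod 5689)
1827^32 ≡ 900^2 = 810000 ≡ 2162 (mod 5689)
1827^64 ≡ 2162^2 = 4674244 ≡ 3575 (mod 5689)
1827^128 ≡ 3575^2 = 12780625 ≡ 3131 (mod 5689)
1827^256 ≡ 3131^2 = 9803161 ≡ 1014 (mod 5689)
1827^512 ≡ 1014^2 = 1028196 ≡ 4176 (mod 5689)
1827^1024 ≡ 4176^2 = 17438976 ≡ 2191 (mod 5689)
1827^1203 = 1827^1024 × 1827^128 × 1827^32 × 1827^16 × 1827^2 × 1827^1 ≡ 2191 × 3131 × 2162 × 900 × 4175 × 1827 (mod 5689).
Accumulate the product:
2191 × 3131 = 6860021 ≡ 4776
4776 × 2162 = 10325712 ≡ 177
177 × 900 = 159300 ≡ 8
8 × 4175 = 33400 ≡ 4955
4955 × 1827 = 9052785 ≡ 1586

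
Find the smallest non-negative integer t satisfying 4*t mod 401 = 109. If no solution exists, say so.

gcd(4, 401) = 1, so a unique solution mod 401 exists.
4⁻¹ ≡ 301 (mod 401).
t ≡ 301*109 ≡ 328 (mod 401).

328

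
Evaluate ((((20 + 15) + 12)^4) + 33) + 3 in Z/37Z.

9

20 + 15 = 35
35 + 12 = 47 ≡ 10 (mod 37)
(10)^4 ≡ 10 (mod 37)
10 + 33 = 43 ≡ 6 (mod 37)
6 + 3 = 9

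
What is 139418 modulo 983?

815

139418 = 141*983 + 815, so 139418 ≡ 815 (mod 983).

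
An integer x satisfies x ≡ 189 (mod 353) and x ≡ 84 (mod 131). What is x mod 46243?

353⁻¹ mod 131: 353·36 ≡ 1 (mod 131), so 353⁻¹ ≡ 36.
x = 189 + 353·((84 − 189)·36 mod 131) = 189 + 353·19 = 6896.

6896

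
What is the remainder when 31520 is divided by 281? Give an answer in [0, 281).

48

31520 = 112·281 + 48, so 31520 ≡ 48 (mod 281).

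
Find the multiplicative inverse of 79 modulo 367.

223

Apply the Euclidean algorithm and back-substitute:
367 = 4*79 + 51
79 = 1*51 + 28
51 = 1*28 + 23
28 = 1*23 + 5
23 = 4*5 + 3
5 = 1*3 + 2
3 = 1*2 + 1
2 = 2*1 + 0
gcd(79, 367) = 1, so the inverse exists.
Back-substitute for 1:
1 = 1*3 − 1*2
  = −1*5 + 2*3
  = 2*23 − 9*5
  = −9*28 + 11*23
  = 11*51 − 20*28
  = −20*79 + 31*51
  = 31*367 − 144*79
So 79⁻¹ ≡ −144 ≡ 223 (mod 367).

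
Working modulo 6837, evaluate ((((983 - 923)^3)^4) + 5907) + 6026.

2408

983 - 923 = 60
(60)^3 ≡ 4053 (mod 6837)
(4053)^4 ≡ 4149 (mod 6837)
4149 + 5907 = 10056 ≡ 3219 (mod 6837)
3219 + 6026 = 9245 ≡ 2408 (mod 6837)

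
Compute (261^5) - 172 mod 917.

875

(261)^5 ≡ 130 (mod 917)
130 - 172 = -42 ≡ 875 (mod 917)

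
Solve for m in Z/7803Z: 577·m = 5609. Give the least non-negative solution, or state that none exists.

3350

gcd(577, 7803) = 1, so a unique solution mod 7803 exists.
577⁻¹ ≡ 3178 (mod 7803).
m ≡ 3178·5609 ≡ 3350 (mod 7803).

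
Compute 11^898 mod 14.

11

11^1 ≡ 11 (mod 14)
11^2 ≡ 11^2 = 121 ≡ 9 (mod 14)
11^4 ≡ 9^2 = 81 ≡ 11 (mod 14)
11^8 ≡ 11^2 = 121 ≡ 9 (mod 14)
11^16 ≡ 9^2 = 81 ≡ 11 (mod 14)
11^32 ≡ 11^2 = 121 ≡ 9 (mod 14)
11^64 ≡ 9^2 = 81 ≡ 11 (mod 14)
11^128 ≡ 11^2 = 121 ≡ 9 (mod 14)
11^256 ≡ 9^2 = 81 ≡ 11 (mod 14)
11^512 ≡ 11^2 = 121 ≡ 9 (mod 14)
11^898 = 11^512 × 11^256 × 11^128 × 11^2 ≡ 9 × 11 × 9 × 9 (mod 14).
Accumulate the product:
9 × 11 = 99 ≡ 1
1 × 9 = 9
9 × 9 = 81 ≡ 11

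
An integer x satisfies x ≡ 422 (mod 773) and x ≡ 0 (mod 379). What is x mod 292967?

773⁻¹ mod 379: 773·278 ≡ 1 (mod 379), so 773⁻¹ ≡ 278.
x = 422 + 773·((0 − 422)·278 mod 379) = 422 + 773·174 = 134924.
Check: 134924 mod 773 = 422, 134924 mod 379 = 0. ✓

134924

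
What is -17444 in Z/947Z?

-17444 = -19×947 + 549, so -17444 ≡ 549 (mod 947).

549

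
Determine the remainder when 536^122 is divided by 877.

3

Compute successive squares:
122 in binary is 1111010, i.e. 122 = 64 + 32 + 16 + 8 + 2.
536^1 ≡ 536 (mod 877)
536^2 ≡ 536^2 = 287296 ≡ 517 (mod 877)
536^4 ≡ 517^2 = 267289 ≡ 681 (mod 877)
536^8 ≡ 681^2 = 463761 ≡ 705 (mod 877)
536^16 ≡ 705^2 = 497025 ≡ 643 (mod 877)
536^32 ≡ 643^2 = 413449 ≡ 382 (mod 877)
536^64 ≡ 382^2 = 145924 ≡ 342 (mod 877)
536^122 = 536^64 × 536^32 × 536^16 × 536^8 × 536^2 ≡ 342 × 382 × 643 × 705 × 517 (mod 877).
Accumulate the product:
342 × 382 = 130644 ≡ 848
848 × 643 = 545264 ≡ 647
647 × 705 = 456135 ≡ 95
95 × 517 = 49115 ≡ 3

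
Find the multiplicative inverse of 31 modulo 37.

6

Apply the Euclidean algorithm and back-substitute:
37 = 1*31 + 6
31 = 5*6 + 1
6 = 6*1 + 0
gcd(31, 37) = 1, so the inverse exists.
Back-substitute for 1:
1 = 1*31 − 5*6
  = −5*37 + 6*31
So 31⁻¹ ≡ 6 (mod 37).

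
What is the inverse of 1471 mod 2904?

Run the extended Euclidean algorithm:
2904 = 1×1471 + 1433
1471 = 1×1433 + 38
1433 = 37×38 + 27
38 = 1×27 + 11
27 = 2×11 + 5
11 = 2×5 + 1
5 = 5×1 + 0
gcd(1471, 2904) = 1, so the inverse exists.
Bézout: 1 = −271×2904 + 535×1471.
So 1471⁻¹ ≡ 535 (mod 2904).

535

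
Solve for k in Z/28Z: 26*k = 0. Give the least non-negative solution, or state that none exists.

0

gcd(26, 28) = 2, and 2 | 0, so solutions exist.
Divide through by 2: 13*k = 0 (mod 14).
13⁻¹ ≡ 13 (mod 14).
k ≡ 13*0 ≡ 0 (mod 14).
The smallest non-negative solution is k = 0.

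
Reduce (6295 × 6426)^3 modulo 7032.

4704

6295 × 6426 = 40451670 ≡ 3606 (mod 7032)
(3606)^3 ≡ 4704 (mod 7032)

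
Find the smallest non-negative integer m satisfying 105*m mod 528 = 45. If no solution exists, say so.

gcd(105, 528) = 3, and 3 | 45, so solutions exist.
Divide through by 3: 35*m ≡ 15 mod 176.
35⁻¹ ≡ 171 (mod 176).
m ≡ 171*15 ≡ 101 (mod 176).
The smallest non-negative solution is m = 101.

101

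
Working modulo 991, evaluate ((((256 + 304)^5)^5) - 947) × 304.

324

256 + 304 = 560
(560)^5 ≡ 742 (mod 991)
(742)^5 ≡ 596 (mod 991)
596 - 947 = -351 ≡ 640 (mod 991)
640 × 304 = 194560 ≡ 324 (mod 991)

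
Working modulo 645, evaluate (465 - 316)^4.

556

465 - 316 = 149
(149)^4 ≡ 556 (mod 645)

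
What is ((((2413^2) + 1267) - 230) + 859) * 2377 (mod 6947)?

(2413)^2 ≡ 983 (mod 6947)
983 + 1267 = 2250
2250 - 230 = 2020
2020 + 859 = 2879
2879 * 2377 = 6843383 ≡ 588 (mod 6947)

588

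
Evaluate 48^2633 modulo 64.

0

By square-and-multiply:
2633 in binary is 101001001001, i.e. 2633 = 2048 + 512 + 64 + 8 + 1.
48^1 ≡ 48 (mod 64)
48^2 ≡ 48^2 = 2304 ≡ 0 (mod 64)
48^4 ≡ 0^2 = 0 (mod 64)
48^8 ≡ 0^2 = 0 (mod 64)
48^16 ≡ 0^2 = 0 (mod 64)
48^32 ≡ 0^2 = 0 (mod 64)
48^64 ≡ 0^2 = 0 (mod 64)
48^128 ≡ 0^2 = 0 (mod 64)
48^256 ≡ 0^2 = 0 (mod 64)
48^512 ≡ 0^2 = 0 (mod 64)
48^1024 ≡ 0^2 = 0 (mod 64)
48^2048 ≡ 0^2 = 0 (mod 64)
48^2633 = 48^2048 · 48^512 · 48^64 · 48^8 · 48^1 ≡ 0 · 0 · 0 · 0 · 48 (mod 64).
Accumulate the product:
0 · 0 = 0
0 · 0 = 0
0 · 0 = 0
0 · 48 = 0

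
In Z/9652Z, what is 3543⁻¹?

6135

Apply the Euclidean algorithm and back-substitute:
9652 = 2×3543 + 2566
3543 = 1×2566 + 977
2566 = 2×977 + 612
977 = 1×612 + 365
612 = 1×365 + 247
365 = 1×247 + 118
247 = 2×118 + 11
118 = 10×11 + 8
11 = 1×8 + 3
8 = 2×3 + 2
3 = 1×2 + 1
2 = 2×1 + 0
gcd(3543, 9652) = 1, so the inverse exists.
Bézout: 1 = 1291×9652 − 3517×3543.
So 3543⁻¹ ≡ −3517 ≡ 6135 (mod 9652).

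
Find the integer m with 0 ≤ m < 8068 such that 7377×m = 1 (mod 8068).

8068 = 1·7377 + 691
7377 = 10·691 + 467
691 = 1·467 + 224
467 = 2·224 + 19
224 = 11·19 + 15
19 = 1·15 + 4
15 = 3·4 + 3
4 = 1·3 + 1
3 = 3·1 + 0
gcd(7377, 8068) = 1, so the inverse exists.
Back-substitute for 1:
1 = 1·4 − 1·3
  = −1·15 + 4·4
  = 4·19 − 5·15
  = −5·224 + 59·19
  = 59·467 − 123·224
  = −123·691 + 182·467
  = 182·7377 − 1943·691
  = −1943·8068 + 2125·7377
So 7377⁻¹ ≡ 2125 (mod 8068).

2125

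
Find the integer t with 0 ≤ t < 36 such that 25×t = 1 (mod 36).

36 = 1·25 + 11
25 = 2·11 + 3
11 = 3·3 + 2
3 = 1·2 + 1
2 = 2·1 + 0
gcd(25, 36) = 1, so the inverse exists.
Back-substitute for 1:
1 = 1·3 − 1·2
  = −1·11 + 4·3
  = 4·25 − 9·11
  = −9·36 + 13·25
So 25⁻¹ ≡ 13 (mod 36).

13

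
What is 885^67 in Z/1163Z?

Using repeated squaring:
67 in binary is 1000011, i.e. 67 = 64 + 2 + 1.
885^1 ≡ 885 (mod 1163)
885^2 ≡ 885^2 = 783225 ≡ 526 (mod 1163)
885^4 ≡ 526^2 = 276676 ≡ 1045 (mod 1163)
885^8 ≡ 1045^2 = 1092025 ≡ 1131 (mod 1163)
885^16 ≡ 1131^2 = 1279161 ≡ 1024 (mod 1163)
885^32 ≡ 1024^2 = 1048576 ≡ 713 (mod 1163)
885^64 ≡ 713^2 = 508369 ≡ 138 (mod 1163)
885^67 = 885^64 * 885^2 * 885^1 ≡ 138 * 526 * 885 (mod 1163).
Accumulate the product:
138 * 526 = 72588 ≡ 482
482 * 885 = 426570 ≡ 912

912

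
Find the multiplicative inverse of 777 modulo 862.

862 = 1·777 + 85
777 = 9·85 + 12
85 = 7·12 + 1
12 = 12·1 + 0
gcd(777, 862) = 1, so the inverse exists.
Back-substitute for 1:
1 = 1·85 − 7·12
  = −7·777 + 64·85
  = 64·862 − 71·777
So 777⁻¹ ≡ −71 ≡ 791 (mod 862).

791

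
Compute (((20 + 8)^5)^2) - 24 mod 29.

20 + 8 = 28
(28)^5 ≡ 28 (mod 29)
(28)^2 ≡ 1 (mod 29)
1 - 24 = -23 ≡ 6 (mod 29)

6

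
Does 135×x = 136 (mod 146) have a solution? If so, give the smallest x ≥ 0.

54

gcd(135, 146) = 1, so a unique solution mod 146 exists.
135⁻¹ ≡ 53 (mod 146).
x ≡ 53×136 ≡ 54 (mod 146).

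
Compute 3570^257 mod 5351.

4709

3570^1 ≡ 3570 (mod 5351)
3570^2 ≡ 3570^2 = 12744900 ≡ 4169 (mod 5351)
3570^4 ≡ 4169^2 = 17380561 ≡ 513 (mod 5351)
3570^8 ≡ 513^2 = 263169 ≡ 970 (mod 5351)
3570^16 ≡ 970^2 = 940900 ≡ 4475 (mod 5351)
3570^32 ≡ 4475^2 = 20025625 ≡ 2183 (mod 5351)
3570^64 ≡ 2183^2 = 4765489 ≡ 3099 (mod 5351)
3570^128 ≡ 3099^2 = 9603801 ≡ 4107 (mod 5351)
3570^256 ≡ 4107^2 = 16867449 ≡ 1097 (mod 5351)
3570^257 = 3570^256 · 3570^1 ≡ 1097 · 3570 (mod 5351).
1097 · 3570 = 3916290 ≡ 4709 (mod 5351).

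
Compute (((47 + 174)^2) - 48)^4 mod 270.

121

47 + 174 = 221
(221)^2 ≡ 241 (mod 270)
241 - 48 = 193
(193)^4 ≡ 121 (mod 270)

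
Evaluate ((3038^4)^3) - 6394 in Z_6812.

614

(3038)^4 ≡ 5092 (mod 6812)
(5092)^3 ≡ 196 (mod 6812)
196 - 6394 = -6198 ≡ 614 (mod 6812)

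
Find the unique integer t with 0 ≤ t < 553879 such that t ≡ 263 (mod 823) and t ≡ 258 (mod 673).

823⁻¹ mod 673: 823*507 ≡ 1 (mod 673), so 823⁻¹ ≡ 507.
t = 263 + 823*((258 − 263)*507 mod 673) = 263 + 823*157 = 129474.
Check: 129474 mod 823 = 263, 129474 mod 673 = 258. ✓

129474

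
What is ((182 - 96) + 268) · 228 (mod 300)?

12

182 - 96 = 86
86 + 268 = 354 ≡ 54 (mod 300)
54 · 228 = 12312 ≡ 12 (mod 300)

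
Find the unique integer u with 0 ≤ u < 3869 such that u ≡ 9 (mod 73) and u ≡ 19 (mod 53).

73⁻¹ mod 53: 73*8 ≡ 1 (mod 53), so 73⁻¹ ≡ 8.
u = 9 + 73*((19 − 9)*8 mod 53) = 9 + 73*27 = 1980.

1980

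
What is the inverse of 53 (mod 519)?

By the extended Euclidean algorithm:
519 = 9*53 + 42
53 = 1*42 + 11
42 = 3*11 + 9
11 = 1*9 + 2
9 = 4*2 + 1
2 = 2*1 + 0
gcd(53, 519) = 1, so the inverse exists.
Back-substitute for 1:
1 = 1*9 − 4*2
  = −4*11 + 5*9
  = 5*42 − 19*11
  = −19*53 + 24*42
  = 24*519 − 235*53
So 53⁻¹ ≡ −235 ≡ 284 (mod 519).

284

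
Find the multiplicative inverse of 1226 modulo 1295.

1295 = 1·1226 + 69
1226 = 17·69 + 53
69 = 1·53 + 16
53 = 3·16 + 5
16 = 3·5 + 1
5 = 5·1 + 0
gcd(1226, 1295) = 1, so the inverse exists.
Back-substitute for 1:
1 = 1·16 − 3·5
  = −3·53 + 10·16
  = 10·69 − 13·53
  = −13·1226 + 231·69
  = 231·1295 − 244·1226
So 1226⁻¹ ≡ −244 ≡ 1051 (mod 1295).

1051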